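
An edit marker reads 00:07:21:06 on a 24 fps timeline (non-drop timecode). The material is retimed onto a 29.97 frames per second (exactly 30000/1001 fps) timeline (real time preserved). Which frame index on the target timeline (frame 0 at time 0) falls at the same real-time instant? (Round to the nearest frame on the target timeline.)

Source frame index: (0×3600 + 7×60 + 21) × 24 + 6 = 10590.
Real time: 10590 / (24) = 1765/4 s.
Target frame: (1765/4) × (30000/1001) = 13237500/1001 ≈ 13224.276 → 13224.

frame 13224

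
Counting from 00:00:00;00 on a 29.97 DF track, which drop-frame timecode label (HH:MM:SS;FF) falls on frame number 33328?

00:18:32;02

Each 10-minute DF block holds 10 × 60 × 30 − 9 × 2 = 17982 frames. 33328 ÷ 17982 → 1 full block, remainder 15346.
Within the partial block the first minute is 1800 frames and each further minute 1798, so 8 further minute boundaries passed. Total skipped labels = 18 × 1 + 2 × 8 = 34.
Non-drop label index = 33328 + 34 = 33362; at 30 labels/s that is 00:18:32:02, i.e. DF 00:18:32;02.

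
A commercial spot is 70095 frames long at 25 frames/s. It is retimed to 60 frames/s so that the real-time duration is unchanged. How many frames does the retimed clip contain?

Target frames = source frames × (target rate / source rate) = 70095 × (60)/(25) = 70095 × 12/5 = 168228.

168228 frames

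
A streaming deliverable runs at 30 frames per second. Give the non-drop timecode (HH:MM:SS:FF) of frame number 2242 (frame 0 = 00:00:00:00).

00:01:14:22

2242 ÷ 30 = 74 full seconds, remainder 22 frames.
74 s = 0 h 1 min 14 s.
Timecode: 00:01:14:22.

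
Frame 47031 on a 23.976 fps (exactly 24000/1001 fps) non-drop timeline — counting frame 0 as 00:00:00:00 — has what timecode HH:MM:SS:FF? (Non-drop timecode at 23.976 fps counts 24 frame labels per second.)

00:32:39:15

47031 ÷ 24 = 1959 full seconds, remainder 15 frames.
1959 s = 0 h 32 min 39 s.
Timecode: 00:32:39:15.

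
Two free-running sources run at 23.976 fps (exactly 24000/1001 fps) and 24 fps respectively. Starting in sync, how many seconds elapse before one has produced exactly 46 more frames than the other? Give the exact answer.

The gap grows by |24 − 24000/1001| = 24/1001 frames per second.
Time for a 46-frame gap: 46 ÷ (24/1001) = 23023/12 s.

23023/12 seconds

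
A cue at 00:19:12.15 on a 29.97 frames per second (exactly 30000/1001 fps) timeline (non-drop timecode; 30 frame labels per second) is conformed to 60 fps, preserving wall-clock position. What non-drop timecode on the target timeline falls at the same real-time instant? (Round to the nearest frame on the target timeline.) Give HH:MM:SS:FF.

Source frame index: (0×3600 + 19×60 + 12) × 30 + 15 = 34575.
Real time: 34575 / (30000/1001) = 461461/400 s.
Target frame: (461461/400) × (60) = 1384383/20 ≈ 69219.150 → 69219.
At 60 labels/s: frame 69219 → 00:19:13:39.

00:19:13:39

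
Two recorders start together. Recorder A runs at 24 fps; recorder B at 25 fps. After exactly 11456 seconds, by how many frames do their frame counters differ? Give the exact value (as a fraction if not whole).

11456 frames

A emits 24 × 11456 = 274944 frames; B emits 25 × 11456 = 286400.
Difference = 11456 frames; B is ahead of A.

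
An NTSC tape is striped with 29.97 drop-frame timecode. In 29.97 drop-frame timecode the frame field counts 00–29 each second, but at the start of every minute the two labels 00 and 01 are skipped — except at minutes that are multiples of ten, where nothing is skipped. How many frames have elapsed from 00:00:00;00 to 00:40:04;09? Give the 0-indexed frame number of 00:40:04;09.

Complete 10-minute blocks: 4, each 17982 frames → 71928.
Remaining 0 whole minutes in the current block: 0 frames.
Within the current minute: 4 × 30 + 9 = 129. Total = 71928 + 0 + 129 = 72057.

72057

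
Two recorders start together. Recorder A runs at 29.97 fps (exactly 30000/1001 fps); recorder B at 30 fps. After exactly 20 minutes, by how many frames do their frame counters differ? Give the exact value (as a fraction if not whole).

36000/1001 frames

20 min = 1200 s.
A emits 30000/1001 × 1200 = 36000000/1001 frames; B emits 30 × 1200 = 36000.
Difference = 36000/1001 frames (≈ 35.9640); B is ahead of A.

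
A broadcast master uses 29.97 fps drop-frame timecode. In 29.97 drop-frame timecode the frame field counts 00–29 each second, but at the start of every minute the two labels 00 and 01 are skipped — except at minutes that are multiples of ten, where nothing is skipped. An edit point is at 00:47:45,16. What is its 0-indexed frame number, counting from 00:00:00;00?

As if non-drop at 30 labels/s: (0 × 3600 + 47 × 60 + 45) × 30 + 16 = 85966.
Minute boundaries passed: 47; those not divisible by 10: 47 − 4 = 43; dropped labels = 2 × 43 = 86.
Actual frame index = 85966 − 86 = 85880.

85880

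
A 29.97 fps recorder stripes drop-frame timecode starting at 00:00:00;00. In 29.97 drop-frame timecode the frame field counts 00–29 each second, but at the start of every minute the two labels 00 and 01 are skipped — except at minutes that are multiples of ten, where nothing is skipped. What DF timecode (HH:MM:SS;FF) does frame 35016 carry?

Each 10-minute DF block holds 10 × 60 × 30 − 9 × 2 = 17982 frames. 35016 ÷ 17982 → 1 full block, remainder 17034.
Within the partial block the first minute is 1800 frames and each further minute 1798, so 9 further minute boundaries passed. Total skipped labels = 18 × 1 + 2 × 9 = 36.
Non-drop label index = 35016 + 36 = 35052; at 30 labels/s that is 00:19:28:12, i.e. DF 00:19:28;12.

00:19:28;12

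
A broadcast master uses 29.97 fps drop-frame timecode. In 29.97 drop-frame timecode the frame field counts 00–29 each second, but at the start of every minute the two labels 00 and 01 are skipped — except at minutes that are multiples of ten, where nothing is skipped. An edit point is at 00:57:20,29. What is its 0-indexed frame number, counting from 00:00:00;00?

As if non-drop at 30 labels/s: (0 × 3600 + 57 × 60 + 20) × 30 + 29 = 103229.
Minute boundaries passed: 57; those not divisible by 10: 57 − 5 = 52; dropped labels = 2 × 52 = 104.
Actual frame index = 103229 − 104 = 103125.

103125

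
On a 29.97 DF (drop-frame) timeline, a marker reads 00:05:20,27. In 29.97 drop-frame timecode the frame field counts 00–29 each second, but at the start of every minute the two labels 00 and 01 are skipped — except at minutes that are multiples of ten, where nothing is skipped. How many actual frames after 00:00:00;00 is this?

9617

As if non-drop at 30 labels/s: (0 × 3600 + 5 × 60 + 20) × 30 + 27 = 9627.
Minute boundaries passed: 5; those not divisible by 10: 5 − 0 = 5; dropped labels = 2 × 5 = 10.
Actual frame index = 9627 − 10 = 9617.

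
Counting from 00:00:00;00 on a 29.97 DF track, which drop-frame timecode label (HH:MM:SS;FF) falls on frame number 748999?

Each 10-minute DF block holds 10 × 60 × 30 − 9 × 2 = 17982 frames. 748999 ÷ 17982 → 41 full blocks, remainder 11737.
Within the partial block the first minute is 1800 frames and each further minute 1798, so 6 further minute boundaries passed. Total skipped labels = 18 × 41 + 2 × 6 = 750.
Non-drop label index = 748999 + 750 = 749749; at 30 labels/s that is 06:56:31:19, i.e. DF 06:56:31;19.

06:56:31;19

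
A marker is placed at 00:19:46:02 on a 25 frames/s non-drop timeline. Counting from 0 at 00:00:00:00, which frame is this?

29652

Total seconds to the label: (0 × 3600 + 19 × 60 + 46) = 1186.
Frame index = 1186 × 25 + 2 = 29652.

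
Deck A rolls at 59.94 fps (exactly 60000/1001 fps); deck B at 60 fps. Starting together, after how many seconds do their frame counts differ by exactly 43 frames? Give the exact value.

43043/60 seconds

The gap grows by |60 − 60000/1001| = 60/1001 frames per second.
Time for a 43-frame gap: 43 ÷ (60/1001) = 43043/60 s.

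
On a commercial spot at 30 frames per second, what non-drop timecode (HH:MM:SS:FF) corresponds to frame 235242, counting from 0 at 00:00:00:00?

02:10:41:12

235242 ÷ 30 = 7841 full seconds, remainder 12 frames.
7841 s = 2 h 10 min 41 s.
Timecode: 02:10:41:12.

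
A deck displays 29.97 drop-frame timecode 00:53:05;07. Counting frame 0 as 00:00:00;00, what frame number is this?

95461

Complete 10-minute blocks: 5, each 17982 frames → 89910.
Remaining 3 whole minutes in the current block: 1800 + 2 × 1798 = 5396 frames.
Within the current minute: 5 × 30 + 7 − 2 = 155 (labels ;00/;01 skipped at this minute). Total = 89910 + 5396 + 155 = 95461.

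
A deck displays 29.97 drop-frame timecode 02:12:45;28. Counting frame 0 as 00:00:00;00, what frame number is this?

238740

As if non-drop at 30 labels/s: (2 × 3600 + 12 × 60 + 45) × 30 + 28 = 238978.
Minute boundaries passed: 132; those not divisible by 10: 132 − 13 = 119; dropped labels = 2 × 119 = 238.
Actual frame index = 238978 − 238 = 238740.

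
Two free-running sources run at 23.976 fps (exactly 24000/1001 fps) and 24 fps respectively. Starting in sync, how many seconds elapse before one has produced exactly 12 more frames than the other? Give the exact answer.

500.5 seconds

The gap grows by |24 − 24000/1001| = 24/1001 frames per second.
Time for a 12-frame gap: 12 ÷ (24/1001) = 500.5 s.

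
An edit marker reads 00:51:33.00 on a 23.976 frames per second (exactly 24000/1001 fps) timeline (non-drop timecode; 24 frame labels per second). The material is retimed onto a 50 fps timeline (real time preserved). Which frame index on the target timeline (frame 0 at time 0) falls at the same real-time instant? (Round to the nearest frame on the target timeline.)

frame 154805

Source frame index: (0×3600 + 51×60 + 33) × 24 + 0 = 74232.
Real time: 74232 / (24000/1001) = 3096093/1000 s.
Target frame: (3096093/1000) × (50) = 3096093/20 ≈ 154804.650 → 154805.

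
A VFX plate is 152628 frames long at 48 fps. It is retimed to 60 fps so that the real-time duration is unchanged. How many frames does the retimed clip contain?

190785 frames

Target frames = source frames × (target rate / source rate) = 152628 × (60)/(48) = 152628 × 5/4 = 190785.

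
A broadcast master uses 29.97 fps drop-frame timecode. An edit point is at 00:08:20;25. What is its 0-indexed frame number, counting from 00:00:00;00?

Complete 10-minute blocks: 0, each 17982 frames → 0.
Remaining 8 whole minutes in the current block: 1800 + 7 × 1798 = 14386 frames.
Within the current minute: 20 × 30 + 25 − 2 = 623 (labels ;00/;01 skipped at this minute). Total = 0 + 14386 + 623 = 15009.

15009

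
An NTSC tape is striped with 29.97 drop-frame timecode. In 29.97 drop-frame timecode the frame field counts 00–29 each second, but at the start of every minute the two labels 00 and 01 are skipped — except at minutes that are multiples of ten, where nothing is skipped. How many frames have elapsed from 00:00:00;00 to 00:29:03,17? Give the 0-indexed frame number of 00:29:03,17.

52253

As if non-drop at 30 labels/s: (0 × 3600 + 29 × 60 + 3) × 30 + 17 = 52307.
Minute boundaries passed: 29; those not divisible by 10: 29 − 2 = 27; dropped labels = 2 × 27 = 54.
Actual frame index = 52307 − 54 = 52253.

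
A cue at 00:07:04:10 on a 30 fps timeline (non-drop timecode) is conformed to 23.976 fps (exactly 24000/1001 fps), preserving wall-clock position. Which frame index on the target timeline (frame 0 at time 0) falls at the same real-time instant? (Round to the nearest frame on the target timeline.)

Source frame index: (0×3600 + 7×60 + 4) × 30 + 10 = 12730.
Real time: 12730 / (30) = 1273/3 s.
Target frame: (1273/3) × (24000/1001) = 10184000/1001 ≈ 10173.826 → 10174.

frame 10174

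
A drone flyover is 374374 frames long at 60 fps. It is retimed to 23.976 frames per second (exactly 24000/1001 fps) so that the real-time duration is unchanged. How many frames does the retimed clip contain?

149600 frames

Target frames = source frames × (target rate / source rate) = 374374 × (24000/1001)/(60) = 374374 × 400/1001 = 149600.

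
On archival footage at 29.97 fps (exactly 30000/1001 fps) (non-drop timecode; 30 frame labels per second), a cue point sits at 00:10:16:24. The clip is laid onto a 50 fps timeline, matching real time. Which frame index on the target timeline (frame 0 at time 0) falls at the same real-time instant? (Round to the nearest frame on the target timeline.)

Source frame index: (0×3600 + 10×60 + 16) × 30 + 24 = 18504.
Real time: 18504 / (30000/1001) = 771771/1250 s.
Target frame: (771771/1250) × (50) = 771771/25 ≈ 30870.840 → 30871.

frame 30871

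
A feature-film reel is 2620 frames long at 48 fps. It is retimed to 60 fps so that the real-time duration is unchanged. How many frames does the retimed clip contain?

3275 frames

Frames at target rate = 2620 × (60) / (48) = 3275.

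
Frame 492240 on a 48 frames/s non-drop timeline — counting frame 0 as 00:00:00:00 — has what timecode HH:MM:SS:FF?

02:50:55:00

492240 ÷ 48 = 10255 full seconds, remainder 0 frames.
10255 s = 2 h 50 min 55 s.
Timecode: 02:50:55:00.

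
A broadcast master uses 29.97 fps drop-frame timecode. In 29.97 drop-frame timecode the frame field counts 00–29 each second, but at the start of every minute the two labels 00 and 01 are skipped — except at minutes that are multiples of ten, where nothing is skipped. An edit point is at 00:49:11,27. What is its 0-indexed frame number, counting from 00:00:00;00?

88467

Complete 10-minute blocks: 4, each 17982 frames → 71928.
Remaining 9 whole minutes in the current block: 1800 + 8 × 1798 = 16184 frames.
Within the current minute: 11 × 30 + 27 − 2 = 355 (labels ;00/;01 skipped at this minute). Total = 71928 + 16184 + 355 = 88467.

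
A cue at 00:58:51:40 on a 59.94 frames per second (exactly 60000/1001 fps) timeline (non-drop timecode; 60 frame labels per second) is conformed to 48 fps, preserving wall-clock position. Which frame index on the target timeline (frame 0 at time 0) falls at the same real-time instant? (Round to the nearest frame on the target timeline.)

Source frame index: (0×3600 + 58×60 + 51) × 60 + 40 = 211900.
Real time: 211900 / (60000/1001) = 2121119/600 s.
Target frame: (2121119/600) × (48) = 4242238/25 ≈ 169689.520 → 169690.

frame 169690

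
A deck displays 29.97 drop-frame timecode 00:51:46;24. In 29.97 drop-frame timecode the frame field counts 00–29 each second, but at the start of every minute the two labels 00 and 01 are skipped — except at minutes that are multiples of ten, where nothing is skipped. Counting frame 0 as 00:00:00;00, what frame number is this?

As if non-drop at 30 labels/s: (0 × 3600 + 51 × 60 + 46) × 30 + 24 = 93204.
Minute boundaries passed: 51; those not divisible by 10: 51 − 5 = 46; dropped labels = 2 × 46 = 92.
Actual frame index = 93204 − 92 = 93112.

93112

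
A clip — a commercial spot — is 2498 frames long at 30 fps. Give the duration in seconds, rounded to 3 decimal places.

83.267 seconds

Running time = 2498 × 1/30 = 1249/15 s ≈ 83.267 s.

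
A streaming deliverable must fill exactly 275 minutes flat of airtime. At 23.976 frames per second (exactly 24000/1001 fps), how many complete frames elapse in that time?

275 min = 16500 s.
Frames = 16500 × 24000/1001 = 36000000/91 ≈ 395604.3956.
Complete frames: 395604.

395604 frames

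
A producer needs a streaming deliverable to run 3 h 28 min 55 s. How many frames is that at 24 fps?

3 h 28 min 55 s = 12535 s.
Frames = 12535 × 24 = 300840.

300840 frames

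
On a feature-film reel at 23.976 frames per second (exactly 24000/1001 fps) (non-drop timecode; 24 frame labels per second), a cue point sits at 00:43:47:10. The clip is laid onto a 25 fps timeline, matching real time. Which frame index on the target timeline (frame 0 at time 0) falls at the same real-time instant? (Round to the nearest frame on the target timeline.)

frame 65751

Source frame index: (0×3600 + 43×60 + 47) × 24 + 10 = 63058.
Real time: 63058 / (24000/1001) = 31560529/12000 s.
Target frame: (31560529/12000) × (25) = 31560529/480 ≈ 65751.102 → 65751.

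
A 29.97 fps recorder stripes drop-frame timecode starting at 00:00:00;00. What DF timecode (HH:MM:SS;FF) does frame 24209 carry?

Each 10-minute DF block holds 10 × 60 × 30 − 9 × 2 = 17982 frames. 24209 ÷ 17982 → 1 full block, remainder 6227.
Within the partial block the first minute is 1800 frames and each further minute 1798, so 3 further minute boundaries passed. Total skipped labels = 18 × 1 + 2 × 3 = 24.
Non-drop label index = 24209 + 24 = 24233; at 30 labels/s that is 00:13:27:23, i.e. DF 00:13:27;23.

00:13:27;23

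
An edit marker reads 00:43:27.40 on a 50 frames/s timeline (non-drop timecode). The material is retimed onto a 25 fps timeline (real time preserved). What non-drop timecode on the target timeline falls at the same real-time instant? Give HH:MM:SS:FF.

Source frame index: (0×3600 + 43×60 + 27) × 50 + 40 = 130390.
Real time: 130390 / (50) = 13039/5 s.
Target frame: (13039/5) × (25) = 65195.
At 25 labels/s: frame 65195 → 00:43:27:20.

00:43:27:20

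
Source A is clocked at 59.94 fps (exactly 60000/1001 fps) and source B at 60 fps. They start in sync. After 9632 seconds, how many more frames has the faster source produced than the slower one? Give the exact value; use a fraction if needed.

82560/143 frames

A emits 60000/1001 × 9632 = 82560000/143 frames; B emits 60 × 9632 = 577920.
Difference = 82560/143 frames (≈ 577.3427); B is ahead of A.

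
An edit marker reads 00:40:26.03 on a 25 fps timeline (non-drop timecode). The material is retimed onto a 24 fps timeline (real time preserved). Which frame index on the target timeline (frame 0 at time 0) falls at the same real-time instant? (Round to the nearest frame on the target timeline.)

Source frame index: (0×3600 + 40×60 + 26) × 25 + 3 = 60653.
Real time: 60653 / (25) = 60653/25 s.
Target frame: (60653/25) × (24) = 1455672/25 ≈ 58226.880 → 58227.

frame 58227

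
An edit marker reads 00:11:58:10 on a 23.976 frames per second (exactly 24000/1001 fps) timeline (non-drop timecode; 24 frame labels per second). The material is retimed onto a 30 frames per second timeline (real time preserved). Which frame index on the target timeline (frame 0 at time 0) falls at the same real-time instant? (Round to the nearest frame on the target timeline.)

frame 21574

Source frame index: (0×3600 + 11×60 + 58) × 24 + 10 = 17242.
Real time: 17242 / (24000/1001) = 8629621/12000 s.
Target frame: (8629621/12000) × (30) = 8629621/400 ≈ 21574.053 → 21574.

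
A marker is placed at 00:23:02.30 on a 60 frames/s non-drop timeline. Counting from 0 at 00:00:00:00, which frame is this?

frame 82950

Total seconds to the label: (0 × 3600 + 23 × 60 + 2) = 1382.
Frame index = 1382 × 60 + 30 = 82950.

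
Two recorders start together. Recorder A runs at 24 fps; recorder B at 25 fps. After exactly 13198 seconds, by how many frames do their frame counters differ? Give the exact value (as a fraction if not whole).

13198 frames

A emits 24 × 13198 = 316752 frames; B emits 25 × 13198 = 329950.
Difference = 13198 frames; B is ahead of A.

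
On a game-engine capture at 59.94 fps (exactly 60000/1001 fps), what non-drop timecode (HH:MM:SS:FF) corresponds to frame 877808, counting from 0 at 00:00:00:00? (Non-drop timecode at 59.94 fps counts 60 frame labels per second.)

04:03:50:08

877808 ÷ 60 = 14630 full seconds, remainder 8 frames.
14630 s = 4 h 3 min 50 s.
Timecode: 04:03:50:08.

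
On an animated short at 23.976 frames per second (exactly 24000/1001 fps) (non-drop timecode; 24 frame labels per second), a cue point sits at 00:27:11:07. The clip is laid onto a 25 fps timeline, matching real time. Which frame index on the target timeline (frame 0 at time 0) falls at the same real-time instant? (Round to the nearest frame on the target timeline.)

Source frame index: (0×3600 + 27×60 + 11) × 24 + 7 = 39151.
Real time: 39151 / (24000/1001) = 39190151/24000 s.
Target frame: (39190151/24000) × (25) = 39190151/960 ≈ 40823.074 → 40823.

frame 40823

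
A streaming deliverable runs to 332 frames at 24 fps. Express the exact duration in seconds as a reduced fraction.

Running time = 332 ÷ (24) = 332 × 1/24 = 83/6 s.

83/6 seconds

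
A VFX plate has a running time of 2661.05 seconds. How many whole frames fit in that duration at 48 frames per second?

Frames = 2661.05 × 48 = 638652/5 ≈ 127730.4000.
Complete frames: 127730.

127730 frames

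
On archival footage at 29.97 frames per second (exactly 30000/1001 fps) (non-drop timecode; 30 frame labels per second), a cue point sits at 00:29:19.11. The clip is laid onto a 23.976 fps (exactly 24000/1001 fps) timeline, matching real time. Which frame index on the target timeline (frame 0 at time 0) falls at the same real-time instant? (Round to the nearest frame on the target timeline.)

frame 42225

Source frame index: (0×3600 + 29×60 + 19) × 30 + 11 = 52781.
Real time: 52781 / (30000/1001) = 52833781/30000 s.
Target frame: (52833781/30000) × (24000/1001) = 211124/5 ≈ 42224.800 → 42225.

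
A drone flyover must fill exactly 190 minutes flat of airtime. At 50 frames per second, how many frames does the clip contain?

190 min = 11400 s.
Frames = 11400 × 50 = 570000.

570000 frames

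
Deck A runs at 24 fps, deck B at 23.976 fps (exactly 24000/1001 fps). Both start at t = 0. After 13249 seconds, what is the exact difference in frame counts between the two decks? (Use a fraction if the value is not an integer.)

317976/1001 frames

A emits 24 × 13249 = 317976 frames; B emits 24000/1001 × 13249 = 317976000/1001.
Difference = 317976/1001 frames (≈ 317.6583); B is behind A.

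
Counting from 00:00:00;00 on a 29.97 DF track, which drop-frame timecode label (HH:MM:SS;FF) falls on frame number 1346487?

12:28:47;25

Ten DF minutes hold 17982 frames, so frame 1346487 lies in block 74 (frames 1330668–1348649) with 15819 frames into that block.
The block's first minute is 1800 frames and the rest 1798 each; 15819 frames reaches minute 8, so 74 × 18 + 8 × 2 = 1348 labels have been skipped so far.
Adding those back, label number 1346487 + 1348 = 1347835 at 30 labels/s is 44927 s + 25 f = 12 h 28 min 47 s frame 25, i.e. 12:28:47;25.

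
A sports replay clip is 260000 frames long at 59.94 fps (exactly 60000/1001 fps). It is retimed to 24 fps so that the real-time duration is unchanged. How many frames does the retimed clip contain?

104104 frames

Target frames = source frames × (target rate / source rate) = 260000 × (24)/(60000/1001) = 260000 × 1001/2500 = 104104.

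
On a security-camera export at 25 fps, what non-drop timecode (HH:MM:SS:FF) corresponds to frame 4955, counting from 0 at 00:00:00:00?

4955 ÷ 25 = 198 full seconds, remainder 5 frames.
198 s = 0 h 3 min 18 s.
Timecode: 00:03:18:05.

00:03:18:05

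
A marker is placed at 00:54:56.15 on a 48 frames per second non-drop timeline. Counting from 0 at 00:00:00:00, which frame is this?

frame 158223

Total seconds to the label: (0 × 3600 + 54 × 60 + 56) = 3296.
Frame index = 3296 × 48 + 15 = 158223.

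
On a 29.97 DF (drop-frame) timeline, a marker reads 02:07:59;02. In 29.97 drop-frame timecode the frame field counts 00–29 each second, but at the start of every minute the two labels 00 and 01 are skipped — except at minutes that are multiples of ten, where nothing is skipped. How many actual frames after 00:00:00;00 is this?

230142

As if non-drop at 30 labels/s: (2 × 3600 + 7 × 60 + 59) × 30 + 2 = 230372.
Minute boundaries passed: 127; those not divisible by 10: 127 − 12 = 115; dropped labels = 2 × 115 = 230.
Actual frame index = 230372 − 230 = 230142.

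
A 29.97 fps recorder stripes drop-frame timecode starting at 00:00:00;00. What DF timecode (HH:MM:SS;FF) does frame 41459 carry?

00:23:03;11

Each 10-minute DF block holds 10 × 60 × 30 − 9 × 2 = 17982 frames. 41459 ÷ 17982 → 2 full blocks, remainder 5495.
Within the partial block the first minute is 1800 frames and each further minute 1798, so 3 further minute boundaries passed. Total skipped labels = 18 × 2 + 2 × 3 = 42.
Non-drop label index = 41459 + 42 = 41501; at 30 labels/s that is 00:23:03:11, i.e. DF 00:23:03;11.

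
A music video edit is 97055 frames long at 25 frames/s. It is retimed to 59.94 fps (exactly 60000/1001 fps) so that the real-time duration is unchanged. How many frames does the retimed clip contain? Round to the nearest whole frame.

232699 frames

Frames at target rate = 97055 × (60000/1001) / (25) = 33276000/143 ≈ 232699.301.
Nearest whole frame: 232699.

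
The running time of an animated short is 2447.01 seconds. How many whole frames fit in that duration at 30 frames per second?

73410 frames

Frames = 2447.01 × 30 = 734103/10 ≈ 73410.3000.
Complete frames: 73410.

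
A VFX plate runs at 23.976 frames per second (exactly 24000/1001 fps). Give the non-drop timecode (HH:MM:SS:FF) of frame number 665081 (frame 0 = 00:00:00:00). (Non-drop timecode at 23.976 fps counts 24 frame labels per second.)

665081 ÷ 24 = 27711 full seconds, remainder 17 frames.
27711 s = 7 h 41 min 51 s.
Timecode: 07:41:51:17.

07:41:51:17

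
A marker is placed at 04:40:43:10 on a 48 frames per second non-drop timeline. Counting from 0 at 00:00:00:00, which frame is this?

frame 808474

Total seconds to the label: (4 × 3600 + 40 × 60 + 43) = 16843.
Frame index = 16843 × 48 + 10 = 808474.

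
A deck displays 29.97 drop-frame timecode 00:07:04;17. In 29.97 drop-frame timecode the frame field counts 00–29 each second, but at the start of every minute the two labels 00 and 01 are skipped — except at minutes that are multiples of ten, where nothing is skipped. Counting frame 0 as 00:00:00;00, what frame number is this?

Complete 10-minute blocks: 0, each 17982 frames → 0.
Remaining 7 whole minutes in the current block: 1800 + 6 × 1798 = 12588 frames.
Within the current minute: 4 × 30 + 17 − 2 = 135 (labels ;00/;01 skipped at this minute). Total = 0 + 12588 + 135 = 12723.

12723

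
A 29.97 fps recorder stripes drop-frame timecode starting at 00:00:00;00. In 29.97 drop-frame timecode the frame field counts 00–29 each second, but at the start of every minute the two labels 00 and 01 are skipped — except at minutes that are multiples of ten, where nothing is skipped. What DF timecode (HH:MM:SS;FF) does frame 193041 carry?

Ten DF minutes hold 17982 frames, so frame 193041 lies in block 10 (frames 179820–197801) with 13221 frames into that block.
The block's first minute is 1800 frames and the rest 1798 each; 13221 frames reaches minute 7, so 10 × 18 + 7 × 2 = 194 labels have been skipped so far.
Adding those back, label number 193041 + 194 = 193235 at 30 labels/s is 6441 s + 5 f = 1 h 47 min 21 s frame 5, i.e. 01:47:21;05.

01:47:21;05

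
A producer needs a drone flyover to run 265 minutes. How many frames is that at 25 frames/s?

265 min = 15900 s.
Frames = 15900 × 25 = 397500.

397500 frames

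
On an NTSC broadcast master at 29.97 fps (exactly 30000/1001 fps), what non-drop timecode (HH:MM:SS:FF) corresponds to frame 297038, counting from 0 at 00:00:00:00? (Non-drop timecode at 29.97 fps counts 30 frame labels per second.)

02:45:01:08

297038 ÷ 30 = 9901 full seconds, remainder 8 frames.
9901 s = 2 h 45 min 1 s.
Timecode: 02:45:01:08.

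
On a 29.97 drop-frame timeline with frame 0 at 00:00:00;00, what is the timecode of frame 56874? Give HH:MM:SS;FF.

00:31:37;20

Ten DF minutes hold 17982 frames, so frame 56874 lies in block 3 (frames 53946–71927) with 2928 frames into that block.
The block's first minute is 1800 frames and the rest 1798 each; 2928 frames reaches minute 1, so 3 × 18 + 1 × 2 = 56 labels have been skipped so far.
Adding those back, label number 56874 + 56 = 56930 at 30 labels/s is 1897 s + 20 f = 0 h 31 min 37 s frame 20, i.e. 00:31:37;20.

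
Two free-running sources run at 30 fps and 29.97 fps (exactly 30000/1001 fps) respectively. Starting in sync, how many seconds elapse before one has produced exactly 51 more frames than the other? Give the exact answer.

The gap grows by |30000/1001 − 30| = 30/1001 frames per second.
Time for a 51-frame gap: 51 ÷ (30/1001) = 1701.7 s.

1701.7 seconds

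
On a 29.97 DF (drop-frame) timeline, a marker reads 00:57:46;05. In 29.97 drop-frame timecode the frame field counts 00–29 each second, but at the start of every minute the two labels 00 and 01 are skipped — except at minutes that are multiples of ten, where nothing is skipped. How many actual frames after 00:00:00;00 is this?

103881

Complete 10-minute blocks: 5, each 17982 frames → 89910.
Remaining 7 whole minutes in the current block: 1800 + 6 × 1798 = 12588 frames.
Within the current minute: 46 × 30 + 5 − 2 = 1383 (labels ;00/;01 skipped at this minute). Total = 89910 + 12588 + 1383 = 103881.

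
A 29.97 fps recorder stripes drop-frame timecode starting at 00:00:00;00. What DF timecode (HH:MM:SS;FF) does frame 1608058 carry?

14:54:15;18

Each 10-minute DF block holds 10 × 60 × 30 − 9 × 2 = 17982 frames. 1608058 ÷ 17982 → 89 full blocks, remainder 7660.
Within the partial block the first minute is 1800 frames and each further minute 1798, so 4 further minute boundaries passed. Total skipped labels = 18 × 89 + 2 × 4 = 1610.
Non-drop label index = 1608058 + 1610 = 1609668; at 30 labels/s that is 14:54:15:18, i.e. DF 14:54:15;18.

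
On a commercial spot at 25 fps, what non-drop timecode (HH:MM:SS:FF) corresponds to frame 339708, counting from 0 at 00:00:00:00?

339708 ÷ 25 = 13588 full seconds, remainder 8 frames.
13588 s = 3 h 46 min 28 s.
Timecode: 03:46:28:08.

03:46:28:08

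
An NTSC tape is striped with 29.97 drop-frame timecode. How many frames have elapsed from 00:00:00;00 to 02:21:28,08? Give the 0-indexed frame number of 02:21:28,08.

254394

Complete 10-minute blocks: 14, each 17982 frames → 251748.
Remaining 1 whole minute in the current block: 1800 + 0 × 1798 = 1800 frames.
Within the current minute: 28 × 30 + 8 − 2 = 846 (labels ;00/;01 skipped at this minute). Total = 251748 + 1800 + 846 = 254394.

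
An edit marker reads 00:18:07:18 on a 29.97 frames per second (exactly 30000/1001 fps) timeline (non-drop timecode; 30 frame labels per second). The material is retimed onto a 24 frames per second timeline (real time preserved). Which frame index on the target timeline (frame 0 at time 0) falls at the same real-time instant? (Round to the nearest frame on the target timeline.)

Source frame index: (0×3600 + 18×60 + 7) × 30 + 18 = 32628.
Real time: 32628 / (30000/1001) = 2721719/2500 s.
Target frame: (2721719/2500) × (24) = 16330314/625 ≈ 26128.502 → 26129.

frame 26129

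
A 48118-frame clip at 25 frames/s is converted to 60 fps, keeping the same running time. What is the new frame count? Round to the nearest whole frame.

Frames at target rate = 48118 × (60) / (25) = 577416/5 ≈ 115483.200.
Nearest whole frame: 115483.

115483 frames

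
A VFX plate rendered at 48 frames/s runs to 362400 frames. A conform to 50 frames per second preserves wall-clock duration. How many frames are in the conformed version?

Target frames = source frames × (target rate / source rate) = 362400 × (50)/(48) = 362400 × 25/24 = 377500.

377500 frames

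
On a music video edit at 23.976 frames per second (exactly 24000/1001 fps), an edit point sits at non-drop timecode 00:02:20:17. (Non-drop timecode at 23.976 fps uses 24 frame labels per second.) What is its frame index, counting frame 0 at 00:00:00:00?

frame 3377

Total seconds to the label: (0 × 3600 + 2 × 60 + 20) = 140.
Frame index = 140 × 24 + 17 = 3377.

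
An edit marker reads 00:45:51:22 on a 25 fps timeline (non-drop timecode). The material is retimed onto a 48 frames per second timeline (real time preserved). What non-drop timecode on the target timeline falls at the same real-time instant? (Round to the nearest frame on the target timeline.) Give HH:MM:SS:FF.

Source frame index: (0×3600 + 45×60 + 51) × 25 + 22 = 68797.
Real time: 68797 / (25) = 68797/25 s.
Target frame: (68797/25) × (48) = 3302256/25 ≈ 132090.240 → 132090.
At 48 labels/s: frame 132090 → 00:45:51:42.

00:45:51:42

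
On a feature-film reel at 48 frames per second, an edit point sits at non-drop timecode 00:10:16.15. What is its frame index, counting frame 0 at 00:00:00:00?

Total seconds to the label: (0 × 3600 + 10 × 60 + 16) = 616.
Frame index = 616 × 48 + 15 = 29583.

frame 29583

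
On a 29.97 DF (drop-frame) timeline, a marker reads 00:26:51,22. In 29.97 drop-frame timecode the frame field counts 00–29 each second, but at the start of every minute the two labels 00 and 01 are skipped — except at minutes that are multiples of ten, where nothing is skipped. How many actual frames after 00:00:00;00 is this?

As if non-drop at 30 labels/s: (0 × 3600 + 26 × 60 + 51) × 30 + 22 = 48352.
Minute boundaries passed: 26; those not divisible by 10: 26 − 2 = 24; dropped labels = 2 × 24 = 48.
Actual frame index = 48352 − 48 = 48304.

48304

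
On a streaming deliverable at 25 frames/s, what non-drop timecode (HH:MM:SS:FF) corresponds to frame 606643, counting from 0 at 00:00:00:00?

606643 ÷ 25 = 24265 full seconds, remainder 18 frames.
24265 s = 6 h 44 min 25 s.
Timecode: 06:44:25:18.

06:44:25:18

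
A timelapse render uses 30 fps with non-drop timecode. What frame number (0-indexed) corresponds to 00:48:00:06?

frame 86406

Total seconds to the label: (0 × 3600 + 48 × 60 + 0) = 2880.
Frame index = 2880 × 30 + 6 = 86406.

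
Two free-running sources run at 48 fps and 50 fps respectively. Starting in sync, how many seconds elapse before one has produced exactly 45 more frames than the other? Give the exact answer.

The gap grows by |50 − 48| = 2 frames per second.
Time for a 45-frame gap: 45 ÷ (2) = 22.5 s.

22.5 seconds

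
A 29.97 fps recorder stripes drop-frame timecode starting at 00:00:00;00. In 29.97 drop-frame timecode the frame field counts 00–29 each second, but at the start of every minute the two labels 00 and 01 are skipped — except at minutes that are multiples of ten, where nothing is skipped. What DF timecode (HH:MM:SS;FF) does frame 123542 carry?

Ten DF minutes hold 17982 frames, so frame 123542 lies in block 6 (frames 107892–125873) with 15650 frames into that block.
The block's first minute is 1800 frames and the rest 1798 each; 15650 frames reaches minute 8, so 6 × 18 + 8 × 2 = 124 labels have been skipped so far.
Adding those back, label number 123542 + 124 = 123666 at 30 labels/s is 4122 s + 6 f = 1 h 8 min 42 s frame 6, i.e. 01:08:42;06.

01:08:42;06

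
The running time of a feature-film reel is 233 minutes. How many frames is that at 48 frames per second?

233 min = 13980 s.
Frames = 13980 × 48 = 671040.

671040 frames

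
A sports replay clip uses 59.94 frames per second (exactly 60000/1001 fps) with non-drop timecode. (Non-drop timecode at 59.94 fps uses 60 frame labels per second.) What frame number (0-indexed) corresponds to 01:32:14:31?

332071

Total seconds to the label: (1 × 3600 + 32 × 60 + 14) = 5534.
Frame index = 5534 × 60 + 31 = 332071.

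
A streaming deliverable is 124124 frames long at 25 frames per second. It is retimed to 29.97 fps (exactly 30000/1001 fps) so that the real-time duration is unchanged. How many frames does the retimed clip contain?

148800 frames

Target frames = source frames × (target rate / source rate) = 124124 × (30000/1001)/(25) = 124124 × 1200/1001 = 148800.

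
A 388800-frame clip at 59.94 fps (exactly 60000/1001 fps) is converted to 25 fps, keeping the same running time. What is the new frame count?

162162 frames

Target frames = source frames × (target rate / source rate) = 388800 × (25)/(60000/1001) = 388800 × 1001/2400 = 162162.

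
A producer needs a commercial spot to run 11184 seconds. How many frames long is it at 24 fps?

268416 frames

Frames = 11184 × 24 = 268416.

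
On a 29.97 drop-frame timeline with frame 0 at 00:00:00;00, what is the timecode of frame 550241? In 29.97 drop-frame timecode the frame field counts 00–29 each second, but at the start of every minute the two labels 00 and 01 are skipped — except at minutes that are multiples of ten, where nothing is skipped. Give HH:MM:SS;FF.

Ten DF minutes hold 17982 frames, so frame 550241 lies in block 30 (frames 539460–557441) with 10781 frames into that block.
The block's first minute is 1800 frames and the rest 1798 each; 10781 frames reaches minute 5, so 30 × 18 + 5 × 2 = 550 labels have been skipped so far.
Adding those back, label number 550241 + 550 = 550791 at 30 labels/s is 18359 s + 21 f = 5 h 5 min 59 s frame 21, i.e. 05:05:59;21.

05:05:59;21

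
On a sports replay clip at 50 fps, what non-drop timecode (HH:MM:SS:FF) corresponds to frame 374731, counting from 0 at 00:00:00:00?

02:04:54:31

374731 ÷ 50 = 7494 full seconds, remainder 31 frames.
7494 s = 2 h 4 min 54 s.
Timecode: 02:04:54:31.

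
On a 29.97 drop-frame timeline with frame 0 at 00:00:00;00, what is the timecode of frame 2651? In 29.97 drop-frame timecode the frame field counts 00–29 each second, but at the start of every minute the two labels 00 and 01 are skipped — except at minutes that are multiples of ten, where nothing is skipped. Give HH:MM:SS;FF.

00:01:28;13

Ten DF minutes hold 17982 frames, so frame 2651 lies in block 0 (frames 0–17981) with 2651 frames into that block.
The block's first minute is 1800 frames and the rest 1798 each; 2651 frames reaches minute 1, so 0 × 18 + 1 × 2 = 2 labels have been skipped so far.
Adding those back, label number 2651 + 2 = 2653 at 30 labels/s is 88 s + 13 f = 0 h 1 min 28 s frame 13, i.e. 00:01:28;13.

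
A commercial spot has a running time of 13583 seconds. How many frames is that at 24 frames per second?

325992 frames

Frames = 13583 × 24 = 325992.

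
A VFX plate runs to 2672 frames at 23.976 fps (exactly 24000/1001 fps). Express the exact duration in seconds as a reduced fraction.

167167/1500 seconds

Running time = 2672 ÷ (24000/1001) = 2672 × 1001/24000 = 167167/1500 s.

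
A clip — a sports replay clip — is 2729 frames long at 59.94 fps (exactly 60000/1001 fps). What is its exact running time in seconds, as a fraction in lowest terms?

2731729/60000 seconds

Running time = 2729 ÷ (60000/1001) = 2729 × 1001/60000 = 2731729/60000 s.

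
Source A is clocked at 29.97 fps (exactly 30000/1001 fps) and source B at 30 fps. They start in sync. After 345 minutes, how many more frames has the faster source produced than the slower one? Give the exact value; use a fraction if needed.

345 min = 20700 s.
A emits 30000/1001 × 20700 = 621000000/1001 frames; B emits 30 × 20700 = 621000.
Difference = 621000/1001 frames (≈ 620.3796); B is ahead of A.

621000/1001 frames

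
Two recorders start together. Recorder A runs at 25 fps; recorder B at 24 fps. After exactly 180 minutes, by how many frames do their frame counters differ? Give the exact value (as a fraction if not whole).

10800 frames

180 min = 10800 s.
A emits 25 × 10800 = 270000 frames; B emits 24 × 10800 = 259200.
Difference = 10800 frames; B is behind A.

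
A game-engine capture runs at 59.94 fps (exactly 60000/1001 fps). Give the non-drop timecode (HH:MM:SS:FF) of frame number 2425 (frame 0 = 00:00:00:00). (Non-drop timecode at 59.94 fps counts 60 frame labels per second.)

2425 ÷ 60 = 40 full seconds, remainder 25 frames.
40 s = 0 h 0 min 40 s.
Timecode: 00:00:40:25.

00:00:40:25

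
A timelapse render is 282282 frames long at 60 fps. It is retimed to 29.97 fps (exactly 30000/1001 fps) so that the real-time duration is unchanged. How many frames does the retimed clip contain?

Target frames = source frames × (target rate / source rate) = 282282 × (30000/1001)/(60) = 282282 × 500/1001 = 141000.

141000 frames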